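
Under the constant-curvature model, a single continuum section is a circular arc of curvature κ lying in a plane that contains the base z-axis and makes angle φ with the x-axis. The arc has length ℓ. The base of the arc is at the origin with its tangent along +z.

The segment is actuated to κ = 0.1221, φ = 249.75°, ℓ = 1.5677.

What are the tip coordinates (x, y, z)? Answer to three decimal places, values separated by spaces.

-0.052 -0.140 1.558

θ = κ·ℓ = 0.1221 × 1.5677 = 0.19142 rad
ρ = (1 − cos θ)/κ = (1 − 0.98174)/0.1221 = 0.14958
z = sin θ / κ = 0.19025/0.1221 = 1.55814
x = ρ cos φ = 0.14958 × cos(249.75°) = -0.05177
y = ρ sin φ = 0.14958 × sin(249.75°) = -0.14034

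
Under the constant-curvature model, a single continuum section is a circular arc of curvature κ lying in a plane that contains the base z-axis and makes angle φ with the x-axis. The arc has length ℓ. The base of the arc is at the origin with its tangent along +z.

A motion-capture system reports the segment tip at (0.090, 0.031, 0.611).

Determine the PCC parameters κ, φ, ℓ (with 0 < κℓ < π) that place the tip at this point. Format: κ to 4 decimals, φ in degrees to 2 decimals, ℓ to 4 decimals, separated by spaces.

0.4979 19.01 0.6208

ρ = √(x²+y²) = √(0.090² + 0.031²) = 0.09519
φ = atan2(y, x) mod 360° = atan2(0.031, 0.090) = 19.0060°
|p|² = ρ² + z² = 0.09519² + 0.611² = 0.38238
κ = 2ρ / |p|² = 2×0.09519 / 0.38238 = 0.49788
θ = 2·atan2(ρ, z) = 2·atan2(0.09519, 0.611) = 0.30910 rad
ℓ = θ/κ = 0.30910/0.49788 = 0.62084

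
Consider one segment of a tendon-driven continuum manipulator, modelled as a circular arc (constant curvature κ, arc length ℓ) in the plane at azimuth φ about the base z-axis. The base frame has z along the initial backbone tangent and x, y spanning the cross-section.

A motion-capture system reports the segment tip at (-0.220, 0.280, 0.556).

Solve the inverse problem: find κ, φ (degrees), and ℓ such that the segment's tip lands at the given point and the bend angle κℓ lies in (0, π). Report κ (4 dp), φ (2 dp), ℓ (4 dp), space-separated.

1.6337 128.16 0.6974

ρ = √(x²+y²) = √(-0.220² + 0.280²) = 0.35609
φ = atan2(y, x) mod 360° = atan2(0.280, -0.220) = 128.1572°
|p|² = ρ² + z² = 0.35609² + 0.556² = 0.43594
κ = 2ρ / |p|² = 2×0.35609 / 0.43594 = 1.63368
θ = 2·atan2(ρ, z) = 2·atan2(0.35609, 0.556) = 1.13926 rad
ℓ = θ/κ = 1.13926/1.63368 = 0.69736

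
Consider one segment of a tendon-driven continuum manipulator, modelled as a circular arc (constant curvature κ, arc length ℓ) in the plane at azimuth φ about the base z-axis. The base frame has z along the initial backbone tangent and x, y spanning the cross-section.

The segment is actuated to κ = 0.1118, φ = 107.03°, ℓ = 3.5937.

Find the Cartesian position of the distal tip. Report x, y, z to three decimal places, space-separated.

-0.209 0.681 3.498

θ = κ·ℓ = 0.1118 × 3.5937 = 0.40178 rad
ρ = (1 − cos θ)/κ = (1 − 0.92037)/0.1118 = 0.71227
z = sin θ / κ = 0.39105/0.1118 = 3.49779
x = ρ cos φ = 0.71227 × cos(107.03°) = -0.20860
y = ρ sin φ = 0.71227 × sin(107.03°) = 0.68104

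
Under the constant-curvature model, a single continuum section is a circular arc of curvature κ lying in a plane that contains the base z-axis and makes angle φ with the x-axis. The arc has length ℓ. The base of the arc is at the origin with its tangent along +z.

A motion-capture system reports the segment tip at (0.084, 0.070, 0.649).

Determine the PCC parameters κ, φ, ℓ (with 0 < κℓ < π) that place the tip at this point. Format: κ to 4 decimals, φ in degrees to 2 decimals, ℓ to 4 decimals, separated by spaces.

0.5049 39.81 0.6612

ρ = √(x²+y²) = √(0.084² + 0.070²) = 0.10934
φ = atan2(y, x) mod 360° = atan2(0.070, 0.084) = 39.8056°
|p|² = ρ² + z² = 0.10934² + 0.649² = 0.43316
κ = 2ρ / |p|² = 2×0.10934 / 0.43316 = 0.50487
θ = 2·atan2(ρ, z) = 2·atan2(0.10934, 0.649) = 0.33382 rad
ℓ = θ/κ = 0.33382/0.50487 = 0.66121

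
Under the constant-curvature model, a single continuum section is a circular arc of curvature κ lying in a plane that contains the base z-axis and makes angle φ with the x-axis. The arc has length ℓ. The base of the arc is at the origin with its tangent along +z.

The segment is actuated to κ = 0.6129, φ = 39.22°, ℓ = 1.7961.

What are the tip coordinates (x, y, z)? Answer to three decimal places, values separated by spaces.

θ = κ·ℓ = 0.6129 × 1.7961 = 1.10083 rad
ρ = (1 − cos θ)/κ = (1 − 0.45286)/0.6129 = 0.89271
z = sin θ / κ = 0.89158/0.6129 = 1.45470
x = ρ cos φ = 0.89271 × cos(39.22°) = 0.69161
y = ρ sin φ = 0.89271 × sin(39.22°) = 0.56446

0.692 0.564 1.455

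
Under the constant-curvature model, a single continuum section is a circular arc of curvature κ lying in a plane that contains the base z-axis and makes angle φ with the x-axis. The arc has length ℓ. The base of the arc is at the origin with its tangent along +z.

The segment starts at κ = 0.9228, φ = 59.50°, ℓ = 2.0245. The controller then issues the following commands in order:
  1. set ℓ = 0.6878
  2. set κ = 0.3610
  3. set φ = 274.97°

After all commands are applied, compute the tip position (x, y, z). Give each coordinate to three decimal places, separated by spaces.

initial: κ=0.9228, φ=59.50°, ℓ=2.0245
cmd 1: set ℓ=0.6878 → (κ,φ,ℓ)=(0.9228,59.50°,0.6878) → tip=(0.1071,0.1818,0.6425)
cmd 2: set κ=0.3610 → (κ,φ,ℓ)=(0.3610,59.50°,0.6878) → tip=(0.0431,0.0732,0.6808)
cmd 3: set φ=274.97° → (κ,φ,ℓ)=(0.3610,274.97°,0.6878) → tip=(0.0074,-0.0846,0.6808)

0.007 -0.085 0.681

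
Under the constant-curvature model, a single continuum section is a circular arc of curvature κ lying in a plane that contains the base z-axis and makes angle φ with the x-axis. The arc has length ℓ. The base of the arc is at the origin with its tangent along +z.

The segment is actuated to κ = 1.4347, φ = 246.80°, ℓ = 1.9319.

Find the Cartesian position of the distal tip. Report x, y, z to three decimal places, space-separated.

-0.531 -1.238 0.252

θ = κ·ℓ = 1.4347 × 1.9319 = 2.77170 rad
ρ = (1 − cos θ)/κ = (1 − -0.93237)/1.4347 = 1.34688
z = sin θ / κ = 0.36152/1.4347 = 0.25198
x = ρ cos φ = 1.34688 × cos(246.80°) = -0.53059
y = ρ sin φ = 1.34688 × sin(246.80°) = -1.23796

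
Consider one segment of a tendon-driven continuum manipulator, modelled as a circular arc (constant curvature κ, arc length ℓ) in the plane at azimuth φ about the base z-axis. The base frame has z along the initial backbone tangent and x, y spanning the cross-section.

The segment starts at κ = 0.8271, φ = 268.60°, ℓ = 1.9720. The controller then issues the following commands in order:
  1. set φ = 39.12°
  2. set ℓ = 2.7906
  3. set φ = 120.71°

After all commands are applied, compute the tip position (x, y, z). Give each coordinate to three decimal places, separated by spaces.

-1.033 1.738 0.895

initial: κ=0.8271, φ=268.60°, ℓ=1.9720
cmd 1: set φ=39.12° → (κ,φ,ℓ)=(0.8271,39.12°,1.9720) → tip=(0.9945,0.8088,1.2069)
cmd 2: set ℓ=2.7906 → (κ,φ,ℓ)=(0.8271,39.12°,2.7906) → tip=(1.5686,1.2757,0.8950)
cmd 3: set φ=120.71° → (κ,φ,ℓ)=(0.8271,120.71°,2.7906) → tip=(-1.0326,1.7383,0.8950)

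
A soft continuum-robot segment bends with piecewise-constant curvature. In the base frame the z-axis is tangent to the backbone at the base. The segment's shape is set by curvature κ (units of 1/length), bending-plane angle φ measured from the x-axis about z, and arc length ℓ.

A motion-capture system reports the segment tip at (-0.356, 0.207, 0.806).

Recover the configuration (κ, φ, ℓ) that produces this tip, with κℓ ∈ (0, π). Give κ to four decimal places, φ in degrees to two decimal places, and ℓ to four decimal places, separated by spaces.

ρ = √(x²+y²) = √(-0.356² + 0.207²) = 0.41181
φ = atan2(y, x) mod 360° = atan2(0.207, -0.356) = 149.8237°
|p|² = ρ² + z² = 0.41181² + 0.806² = 0.81922
κ = 2ρ / |p|² = 2×0.41181 / 0.81922 = 1.00536
θ = 2·atan2(ρ, z) = 2·atan2(0.41181, 0.806) = 0.94470 rad
ℓ = θ/κ = 0.94470/1.00536 = 0.93966

1.0054 149.82 0.9397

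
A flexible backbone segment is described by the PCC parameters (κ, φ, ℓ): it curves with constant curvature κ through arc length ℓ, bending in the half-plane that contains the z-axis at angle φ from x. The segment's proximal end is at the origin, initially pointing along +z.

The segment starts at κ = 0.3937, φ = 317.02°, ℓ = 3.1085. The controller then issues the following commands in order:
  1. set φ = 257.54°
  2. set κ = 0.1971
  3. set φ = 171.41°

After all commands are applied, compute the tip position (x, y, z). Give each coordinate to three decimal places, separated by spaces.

initial: κ=0.3937, φ=317.02°, ℓ=3.1085
cmd 1: set φ=257.54° → (κ,φ,ℓ)=(0.3937,257.54°,3.1085) → tip=(-0.3617,-1.6368,2.3886)
cmd 2: set κ=0.1971 → (κ,φ,ℓ)=(0.1971,257.54°,3.1085) → tip=(-0.1991,-0.9011,2.9176)
cmd 3: set φ=171.41° → (κ,φ,ℓ)=(0.1971,171.41°,3.1085) → tip=(-0.9125,0.1378,2.9176)

-0.912 0.138 2.918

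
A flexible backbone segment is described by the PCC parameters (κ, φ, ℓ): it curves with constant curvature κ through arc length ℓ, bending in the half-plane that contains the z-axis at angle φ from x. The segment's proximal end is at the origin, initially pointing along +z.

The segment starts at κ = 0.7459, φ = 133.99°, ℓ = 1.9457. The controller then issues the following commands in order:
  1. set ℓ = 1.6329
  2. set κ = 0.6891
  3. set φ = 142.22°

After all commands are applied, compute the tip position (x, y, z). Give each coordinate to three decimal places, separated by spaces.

initial: κ=0.7459, φ=133.99°, ℓ=1.9457
cmd 1: set ℓ=1.6329 → (κ,φ,ℓ)=(0.7459,133.99°,1.6329) → tip=(-0.6094,0.6313,1.2581)
cmd 2: set κ=0.6891 → (κ,φ,ℓ)=(0.6891,133.99°,1.6329) → tip=(-0.5735,0.5941,1.3095)
cmd 3: set φ=142.22° → (κ,φ,ℓ)=(0.6891,142.22°,1.6329) → tip=(-0.6527,0.5059,1.3095)

-0.653 0.506 1.309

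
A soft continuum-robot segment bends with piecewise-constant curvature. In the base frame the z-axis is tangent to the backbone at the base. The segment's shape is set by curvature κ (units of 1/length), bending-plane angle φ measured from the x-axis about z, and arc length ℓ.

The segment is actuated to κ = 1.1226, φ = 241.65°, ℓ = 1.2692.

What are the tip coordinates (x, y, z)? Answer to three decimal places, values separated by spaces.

-0.361 -0.670 0.881

θ = κ·ℓ = 1.1226 × 1.2692 = 1.42480 rad
ρ = (1 − cos θ)/κ = (1 − 0.14547)/1.1226 = 0.76120
z = sin θ / κ = 0.98936/1.1226 = 0.88131
x = ρ cos φ = 0.76120 × cos(241.65°) = -0.36146
y = ρ sin φ = 0.76120 × sin(241.65°) = -0.66991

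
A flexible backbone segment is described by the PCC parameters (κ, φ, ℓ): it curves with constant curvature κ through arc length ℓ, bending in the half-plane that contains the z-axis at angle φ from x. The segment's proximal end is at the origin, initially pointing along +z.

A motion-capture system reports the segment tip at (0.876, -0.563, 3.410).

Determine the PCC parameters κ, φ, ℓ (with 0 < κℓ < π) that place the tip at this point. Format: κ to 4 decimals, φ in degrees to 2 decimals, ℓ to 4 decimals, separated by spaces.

ρ = √(x²+y²) = √(0.876² + -0.563²) = 1.04132
φ = atan2(y, x) mod 360° = atan2(-0.563, 0.876) = 327.2714°
|p|² = ρ² + z² = 1.04132² + 3.410² = 12.71245
κ = 2ρ / |p|² = 2×1.04132 / 12.71245 = 0.16383
θ = 2·atan2(ρ, z) = 2·atan2(1.04132, 3.410) = 0.59276 rad
ℓ = θ/κ = 0.59276/0.16383 = 3.61819

0.1638 327.27 3.6182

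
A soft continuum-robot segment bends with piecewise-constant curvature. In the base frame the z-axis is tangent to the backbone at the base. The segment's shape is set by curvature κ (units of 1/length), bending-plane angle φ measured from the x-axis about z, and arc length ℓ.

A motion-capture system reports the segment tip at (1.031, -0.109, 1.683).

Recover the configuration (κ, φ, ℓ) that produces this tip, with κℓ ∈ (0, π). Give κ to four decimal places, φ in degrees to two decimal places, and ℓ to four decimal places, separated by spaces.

0.5307 353.96 2.0808

ρ = √(x²+y²) = √(1.031² + -0.109²) = 1.03675
φ = atan2(y, x) mod 360° = atan2(-0.109, 1.031) = 353.9650°
|p|² = ρ² + z² = 1.03675² + 1.683² = 3.90733
κ = 2ρ / |p|² = 2×1.03675 / 3.90733 = 0.53067
θ = 2·atan2(ρ, z) = 2·atan2(1.03675, 1.683) = 1.10422 rad
ℓ = θ/κ = 1.10422/0.53067 = 2.08081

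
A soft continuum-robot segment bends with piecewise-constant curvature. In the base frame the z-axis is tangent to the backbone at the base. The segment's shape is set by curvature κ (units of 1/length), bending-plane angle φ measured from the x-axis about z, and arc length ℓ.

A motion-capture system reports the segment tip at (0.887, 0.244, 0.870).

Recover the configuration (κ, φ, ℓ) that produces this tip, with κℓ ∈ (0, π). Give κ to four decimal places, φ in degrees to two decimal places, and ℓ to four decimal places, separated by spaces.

1.1476 15.38 1.4173

ρ = √(x²+y²) = √(0.887² + 0.244²) = 0.91995
φ = atan2(y, x) mod 360° = atan2(0.244, 0.887) = 15.3808°
|p|² = ρ² + z² = 0.91995² + 0.870² = 1.60320
κ = 2ρ / |p|² = 2×0.91995 / 1.60320 = 1.14764
θ = 2·atan2(ρ, z) = 2·atan2(0.91995, 0.870) = 1.62659 rad
ℓ = θ/κ = 1.62659/1.14764 = 1.41734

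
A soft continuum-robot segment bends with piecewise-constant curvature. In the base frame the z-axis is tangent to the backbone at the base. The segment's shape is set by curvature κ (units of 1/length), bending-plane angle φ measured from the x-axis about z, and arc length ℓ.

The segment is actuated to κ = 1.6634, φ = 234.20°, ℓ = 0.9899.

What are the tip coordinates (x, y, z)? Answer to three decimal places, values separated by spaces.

θ = κ·ℓ = 1.6634 × 0.9899 = 1.64660 rad
ρ = (1 − cos θ)/κ = (1 − -0.07573)/1.6634 = 0.64671
z = sin θ / κ = 0.99713/1.6634 = 0.59945
x = ρ cos φ = 0.64671 × cos(234.20°) = -0.37830
y = ρ sin φ = 0.64671 × sin(234.20°) = -0.52452

-0.378 -0.525 0.599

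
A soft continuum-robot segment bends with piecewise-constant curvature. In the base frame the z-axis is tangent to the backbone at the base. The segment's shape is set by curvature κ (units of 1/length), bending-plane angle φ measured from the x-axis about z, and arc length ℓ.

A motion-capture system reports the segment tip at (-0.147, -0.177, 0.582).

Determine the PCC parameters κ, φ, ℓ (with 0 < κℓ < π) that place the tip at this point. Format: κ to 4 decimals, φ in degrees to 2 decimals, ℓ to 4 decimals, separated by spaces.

ρ = √(x²+y²) = √(-0.147² + -0.177²) = 0.23008
φ = atan2(y, x) mod 360° = atan2(-0.177, -0.147) = 230.2901°
|p|² = ρ² + z² = 0.23008² + 0.582² = 0.39166
κ = 2ρ / |p|² = 2×0.23008 / 0.39166 = 1.17490
θ = 2·atan2(ρ, z) = 2·atan2(0.23008, 0.582) = 0.75295 rad
ℓ = θ/κ = 0.75295/1.17490 = 0.64086

1.1749 230.29 0.6409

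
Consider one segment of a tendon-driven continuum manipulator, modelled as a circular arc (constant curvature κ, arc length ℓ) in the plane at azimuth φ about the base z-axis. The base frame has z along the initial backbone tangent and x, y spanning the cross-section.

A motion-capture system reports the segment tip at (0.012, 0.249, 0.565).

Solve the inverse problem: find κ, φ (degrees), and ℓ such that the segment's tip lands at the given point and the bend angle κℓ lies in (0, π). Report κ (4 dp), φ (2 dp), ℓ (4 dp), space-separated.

1.3073 87.24 0.6357

ρ = √(x²+y²) = √(0.012² + 0.249²) = 0.24929
φ = atan2(y, x) mod 360° = atan2(0.249, 0.012) = 87.2409°
|p|² = ρ² + z² = 0.24929² + 0.565² = 0.38137
κ = 2ρ / |p|² = 2×0.24929 / 0.38137 = 1.30733
θ = 2·atan2(ρ, z) = 2·atan2(0.24929, 0.565) = 0.83106 rad
ℓ = θ/κ = 0.83106/1.30733 = 0.63569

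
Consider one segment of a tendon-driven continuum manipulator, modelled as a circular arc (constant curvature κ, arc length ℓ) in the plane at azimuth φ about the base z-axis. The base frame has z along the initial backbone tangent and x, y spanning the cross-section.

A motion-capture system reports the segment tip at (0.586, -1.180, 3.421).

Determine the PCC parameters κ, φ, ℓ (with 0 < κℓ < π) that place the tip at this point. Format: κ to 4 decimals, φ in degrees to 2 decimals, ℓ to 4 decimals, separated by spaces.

ρ = √(x²+y²) = √(0.586² + -1.180²) = 1.31750
φ = atan2(y, x) mod 360° = atan2(-1.180, 0.586) = 296.4095°
|p|² = ρ² + z² = 1.31750² + 3.421² = 13.43904
κ = 2ρ / |p|² = 2×1.31750 / 13.43904 = 0.19607
θ = 2·atan2(ρ, z) = 2·atan2(1.31750, 3.421) = 0.73523 rad
ℓ = θ/κ = 0.73523/0.19607 = 3.74982

0.1961 296.41 3.7498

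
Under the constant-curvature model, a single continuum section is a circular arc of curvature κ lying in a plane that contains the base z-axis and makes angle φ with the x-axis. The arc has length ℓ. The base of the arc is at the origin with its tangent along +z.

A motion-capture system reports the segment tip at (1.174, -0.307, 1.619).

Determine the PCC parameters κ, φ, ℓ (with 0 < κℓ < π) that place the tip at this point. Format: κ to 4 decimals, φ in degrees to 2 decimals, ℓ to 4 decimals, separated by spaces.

0.5929 345.35 2.1698

ρ = √(x²+y²) = √(1.174² + -0.307²) = 1.21348
φ = atan2(y, x) mod 360° = atan2(-0.307, 1.174) = 345.3454°
|p|² = ρ² + z² = 1.21348² + 1.619² = 4.09369
κ = 2ρ / |p|² = 2×1.21348 / 4.09369 = 0.59285
θ = 2·atan2(ρ, z) = 2·atan2(1.21348, 1.619) = 1.28639 rad
ℓ = θ/κ = 1.28639/0.59285 = 2.16983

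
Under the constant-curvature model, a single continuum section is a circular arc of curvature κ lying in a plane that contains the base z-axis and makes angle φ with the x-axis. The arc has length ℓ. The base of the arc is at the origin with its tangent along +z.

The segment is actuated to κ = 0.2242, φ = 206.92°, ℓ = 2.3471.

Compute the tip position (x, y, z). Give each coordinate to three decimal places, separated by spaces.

-0.538 -0.273 2.240

θ = κ·ℓ = 0.2242 × 2.3471 = 0.52622 rad
ρ = (1 − cos θ)/κ = (1 − 0.86471)/0.2242 = 0.60343
z = sin θ / κ = 0.50227/0.2242 = 2.24027
x = ρ cos φ = 0.60343 × cos(206.92°) = -0.53804
y = ρ sin φ = 0.60343 × sin(206.92°) = -0.27320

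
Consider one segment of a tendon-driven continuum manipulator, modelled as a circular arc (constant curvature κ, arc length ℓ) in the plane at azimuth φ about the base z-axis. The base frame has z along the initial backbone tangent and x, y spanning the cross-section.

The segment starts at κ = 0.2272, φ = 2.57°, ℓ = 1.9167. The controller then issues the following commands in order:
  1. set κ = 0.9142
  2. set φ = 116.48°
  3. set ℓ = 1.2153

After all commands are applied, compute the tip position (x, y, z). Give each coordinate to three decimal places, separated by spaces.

initial: κ=0.2272, φ=2.57°, ℓ=1.9167
cmd 1: set κ=0.9142 → (κ,φ,ℓ)=(0.9142,2.57°,1.9167) → tip=(1.2899,0.0579,1.0759)
cmd 2: set φ=116.48° → (κ,φ,ℓ)=(0.9142,116.48°,1.9167) → tip=(-0.5757,1.1558,1.0759)
cmd 3: set ℓ=1.2153 → (κ,φ,ℓ)=(0.9142,116.48°,1.2153) → tip=(-0.2713,0.5446,0.9803)

-0.271 0.545 0.980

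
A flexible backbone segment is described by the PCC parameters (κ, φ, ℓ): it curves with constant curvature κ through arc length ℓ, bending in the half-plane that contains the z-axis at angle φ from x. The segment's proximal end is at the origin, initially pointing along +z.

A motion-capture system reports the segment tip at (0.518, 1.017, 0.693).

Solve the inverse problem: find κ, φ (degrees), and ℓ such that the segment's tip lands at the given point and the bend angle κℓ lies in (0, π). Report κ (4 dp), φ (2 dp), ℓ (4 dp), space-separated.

1.2803 63.01 1.6013

ρ = √(x²+y²) = √(0.518² + 1.017²) = 1.14132
φ = atan2(y, x) mod 360° = atan2(1.017, 0.518) = 63.0084°
|p|² = ρ² + z² = 1.14132² + 0.693² = 1.78286
κ = 2ρ / |p|² = 2×1.14132 / 1.78286 = 1.28032
θ = 2·atan2(ρ, z) = 2·atan2(1.14132, 0.693) = 2.05021 rad
ℓ = θ/κ = 2.05021/1.28032 = 1.60132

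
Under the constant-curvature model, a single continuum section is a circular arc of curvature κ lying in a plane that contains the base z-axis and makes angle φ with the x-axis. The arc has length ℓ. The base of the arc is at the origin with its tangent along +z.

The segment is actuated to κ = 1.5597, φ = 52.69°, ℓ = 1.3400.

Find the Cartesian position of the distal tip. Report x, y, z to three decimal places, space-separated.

0.581 0.763 0.557

θ = κ·ℓ = 1.5597 × 1.3400 = 2.09000 rad
ρ = (1 − cos θ)/κ = (1 − -0.49619)/1.5597 = 0.95928
z = sin θ / κ = 0.86822/1.5597 = 0.55666
x = ρ cos φ = 0.95928 × cos(52.69°) = 0.58145
y = ρ sin φ = 0.95928 × sin(52.69°) = 0.76298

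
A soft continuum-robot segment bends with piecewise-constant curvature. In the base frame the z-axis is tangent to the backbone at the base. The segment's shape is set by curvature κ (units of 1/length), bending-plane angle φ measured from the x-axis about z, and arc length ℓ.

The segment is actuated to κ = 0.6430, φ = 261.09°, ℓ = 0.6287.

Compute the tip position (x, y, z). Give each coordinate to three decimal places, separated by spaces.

θ = κ·ℓ = 0.6430 × 0.6287 = 0.40425 rad
ρ = (1 − cos θ)/κ = (1 − 0.91940)/0.6430 = 0.12536
z = sin θ / κ = 0.39333/0.6430 = 0.61172
x = ρ cos φ = 0.12536 × cos(261.09°) = -0.01942
y = ρ sin φ = 0.12536 × sin(261.09°) = -0.12384

-0.019 -0.124 0.612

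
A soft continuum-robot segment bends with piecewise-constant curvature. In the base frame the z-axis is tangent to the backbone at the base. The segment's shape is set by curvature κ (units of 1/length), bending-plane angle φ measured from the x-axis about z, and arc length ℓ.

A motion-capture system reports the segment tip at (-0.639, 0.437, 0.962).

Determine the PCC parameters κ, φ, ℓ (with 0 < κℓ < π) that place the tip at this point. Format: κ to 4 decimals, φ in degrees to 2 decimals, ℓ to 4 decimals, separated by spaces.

ρ = √(x²+y²) = √(-0.639² + 0.437²) = 0.77414
φ = atan2(y, x) mod 360° = atan2(0.437, -0.639) = 145.6325°
|p|² = ρ² + z² = 0.77414² + 0.962² = 1.52473
κ = 2ρ / |p|² = 2×0.77414 / 1.52473 = 1.01544
θ = 2·atan2(ρ, z) = 2·atan2(0.77414, 0.962) = 1.35522 rad
ℓ = θ/κ = 1.35522/1.01544 = 1.33461

1.0154 145.63 1.3346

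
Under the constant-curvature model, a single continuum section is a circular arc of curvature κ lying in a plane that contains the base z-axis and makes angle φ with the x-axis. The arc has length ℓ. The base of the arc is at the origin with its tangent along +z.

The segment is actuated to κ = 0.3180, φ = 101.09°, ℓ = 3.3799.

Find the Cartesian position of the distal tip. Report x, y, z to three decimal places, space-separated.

-0.317 1.617 2.766

θ = κ·ℓ = 0.3180 × 3.3799 = 1.07481 rad
ρ = (1 − cos θ)/κ = (1 − 0.47590)/0.3180 = 1.64811
z = sin θ / κ = 0.87950/0.3180 = 2.76572
x = ρ cos φ = 1.64811 × cos(101.09°) = -0.31702
y = ρ sin φ = 1.64811 × sin(101.09°) = 1.61733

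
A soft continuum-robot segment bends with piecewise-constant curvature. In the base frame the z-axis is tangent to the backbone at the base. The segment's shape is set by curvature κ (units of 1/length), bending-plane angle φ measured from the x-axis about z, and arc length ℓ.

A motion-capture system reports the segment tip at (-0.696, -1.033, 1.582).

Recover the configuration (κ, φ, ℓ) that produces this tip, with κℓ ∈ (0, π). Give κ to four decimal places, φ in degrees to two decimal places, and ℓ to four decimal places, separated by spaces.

ρ = √(x²+y²) = √(-0.696² + -1.033²) = 1.24559
φ = atan2(y, x) mod 360° = atan2(-1.033, -0.696) = 236.0293°
|p|² = ρ² + z² = 1.24559² + 1.582² = 4.05423
κ = 2ρ / |p|² = 2×1.24559 / 4.05423 = 0.61447
θ = 2·atan2(ρ, z) = 2·atan2(1.24559, 1.582) = 1.33396 rad
ℓ = θ/κ = 1.33396/0.61447 = 2.17093

0.6145 236.03 2.1709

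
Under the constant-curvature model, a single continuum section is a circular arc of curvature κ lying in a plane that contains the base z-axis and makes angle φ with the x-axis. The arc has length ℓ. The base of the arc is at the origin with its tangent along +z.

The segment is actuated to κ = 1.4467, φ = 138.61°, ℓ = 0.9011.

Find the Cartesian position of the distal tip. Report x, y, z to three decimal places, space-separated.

-0.382 0.336 0.667

θ = κ·ℓ = 1.4467 × 0.9011 = 1.30362 rad
ρ = (1 − cos θ)/κ = (1 − 0.26401)/1.4467 = 0.50874
z = sin θ / κ = 0.96452/1.4467 = 0.66670
x = ρ cos φ = 0.50874 × cos(138.61°) = -0.38167
y = ρ sin φ = 0.50874 × sin(138.61°) = 0.33637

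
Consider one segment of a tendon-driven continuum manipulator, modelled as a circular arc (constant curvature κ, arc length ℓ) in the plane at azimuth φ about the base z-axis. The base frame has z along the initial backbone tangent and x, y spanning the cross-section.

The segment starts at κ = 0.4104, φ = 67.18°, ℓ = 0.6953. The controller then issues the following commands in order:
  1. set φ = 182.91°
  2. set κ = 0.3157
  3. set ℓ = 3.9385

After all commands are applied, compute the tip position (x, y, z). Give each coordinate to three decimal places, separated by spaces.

initial: κ=0.4104, φ=67.18°, ℓ=0.6953
cmd 1: set φ=182.91° → (κ,φ,ℓ)=(0.4104,182.91°,0.6953) → tip=(-0.0984,-0.0050,0.6859)
cmd 2: set κ=0.3157 → (κ,φ,ℓ)=(0.3157,182.91°,0.6953) → tip=(-0.0759,-0.0039,0.6897)
cmd 3: set ℓ=3.9385 → (κ,φ,ℓ)=(0.3157,182.91°,3.9385) → tip=(-2.1461,-0.1091,2.9993)

-2.146 -0.109 2.999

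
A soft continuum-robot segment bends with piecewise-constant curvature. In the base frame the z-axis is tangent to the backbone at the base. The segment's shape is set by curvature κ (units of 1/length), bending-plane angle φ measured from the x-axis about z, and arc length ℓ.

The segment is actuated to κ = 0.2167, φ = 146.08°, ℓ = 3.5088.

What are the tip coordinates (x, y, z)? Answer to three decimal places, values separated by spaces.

-1.055 0.709 3.180

θ = κ·ℓ = 0.2167 × 3.5088 = 0.76036 rad
ρ = (1 − cos θ)/κ = (1 − 0.72459)/0.2167 = 1.27093
z = sin θ / κ = 0.68918/0.2167 = 3.18034
x = ρ cos φ = 1.27093 × cos(146.08°) = -1.05464
y = ρ sin φ = 1.27093 × sin(146.08°) = 0.70922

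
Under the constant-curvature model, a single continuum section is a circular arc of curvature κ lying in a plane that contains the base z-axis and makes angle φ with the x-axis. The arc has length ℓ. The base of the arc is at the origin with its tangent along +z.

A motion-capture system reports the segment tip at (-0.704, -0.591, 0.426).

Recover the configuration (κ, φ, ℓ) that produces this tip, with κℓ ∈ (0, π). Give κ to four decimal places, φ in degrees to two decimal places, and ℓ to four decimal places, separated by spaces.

1.7911 220.01 1.2694

ρ = √(x²+y²) = √(-0.704² + -0.591²) = 0.91918
φ = atan2(y, x) mod 360° = atan2(-0.591, -0.704) = 220.0131°
|p|² = ρ² + z² = 0.91918² + 0.426² = 1.02637
κ = 2ρ / |p|² = 2×0.91918 / 1.02637 = 1.79113
θ = 2·atan2(ρ, z) = 2·atan2(0.91918, 0.426) = 2.27362 rad
ℓ = θ/κ = 2.27362/1.79113 = 1.26938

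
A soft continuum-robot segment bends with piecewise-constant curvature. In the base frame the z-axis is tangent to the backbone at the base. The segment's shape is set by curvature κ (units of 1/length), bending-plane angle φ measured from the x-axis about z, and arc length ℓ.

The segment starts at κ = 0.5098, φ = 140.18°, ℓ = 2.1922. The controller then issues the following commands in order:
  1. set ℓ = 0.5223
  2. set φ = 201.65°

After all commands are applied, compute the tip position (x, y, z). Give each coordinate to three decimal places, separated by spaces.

initial: κ=0.5098, φ=140.18°, ℓ=2.1922
cmd 1: set ℓ=0.5223 → (κ,φ,ℓ)=(0.5098,140.18°,0.5223) → tip=(-0.0531,0.0443,0.5162)
cmd 2: set φ=201.65° → (κ,φ,ℓ)=(0.5098,201.65°,0.5223) → tip=(-0.0642,-0.0255,0.5162)

-0.064 -0.026 0.516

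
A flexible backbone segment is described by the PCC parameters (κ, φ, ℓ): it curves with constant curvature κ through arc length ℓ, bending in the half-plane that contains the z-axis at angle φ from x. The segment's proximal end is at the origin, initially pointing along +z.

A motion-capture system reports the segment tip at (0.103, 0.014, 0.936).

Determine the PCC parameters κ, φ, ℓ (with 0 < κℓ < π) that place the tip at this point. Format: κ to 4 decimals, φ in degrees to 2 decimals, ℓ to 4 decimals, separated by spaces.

ρ = √(x²+y²) = √(0.103² + 0.014²) = 0.10395
φ = atan2(y, x) mod 360° = atan2(0.014, 0.103) = 7.7403°
|p|² = ρ² + z² = 0.10395² + 0.936² = 0.88690
κ = 2ρ / |p|² = 2×0.10395 / 0.88690 = 0.23441
θ = 2·atan2(ρ, z) = 2·atan2(0.10395, 0.936) = 0.22120 rad
ℓ = θ/κ = 0.22120/0.23441 = 0.94368

0.2344 7.74 0.9437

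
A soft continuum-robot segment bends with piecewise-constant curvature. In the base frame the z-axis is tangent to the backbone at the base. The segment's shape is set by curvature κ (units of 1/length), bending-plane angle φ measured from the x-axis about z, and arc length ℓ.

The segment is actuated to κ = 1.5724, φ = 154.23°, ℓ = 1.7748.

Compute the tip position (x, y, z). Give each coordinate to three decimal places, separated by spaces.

θ = κ·ℓ = 1.5724 × 1.7748 = 2.79070 rad
ρ = (1 − cos θ)/κ = (1 − -0.93906)/1.5724 = 1.23319
z = sin θ / κ = 0.34374/1.5724 = 0.21861
x = ρ cos φ = 1.23319 × cos(154.23°) = -1.11054
y = ρ sin φ = 1.23319 × sin(154.23°) = 0.53614

-1.111 0.536 0.219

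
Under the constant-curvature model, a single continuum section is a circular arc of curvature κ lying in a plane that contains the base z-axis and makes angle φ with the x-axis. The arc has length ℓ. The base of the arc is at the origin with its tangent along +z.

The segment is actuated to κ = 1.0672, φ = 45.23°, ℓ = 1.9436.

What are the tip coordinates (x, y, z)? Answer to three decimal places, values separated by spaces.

0.978 0.986 0.821

θ = κ·ℓ = 1.0672 × 1.9436 = 2.07421 rad
ρ = (1 − cos θ)/κ = (1 − -0.48242)/1.0672 = 1.38907
z = sin θ / κ = 0.87594/1.0672 = 0.82078
x = ρ cos φ = 1.38907 × cos(45.23°) = 0.97827
y = ρ sin φ = 1.38907 × sin(45.23°) = 0.98616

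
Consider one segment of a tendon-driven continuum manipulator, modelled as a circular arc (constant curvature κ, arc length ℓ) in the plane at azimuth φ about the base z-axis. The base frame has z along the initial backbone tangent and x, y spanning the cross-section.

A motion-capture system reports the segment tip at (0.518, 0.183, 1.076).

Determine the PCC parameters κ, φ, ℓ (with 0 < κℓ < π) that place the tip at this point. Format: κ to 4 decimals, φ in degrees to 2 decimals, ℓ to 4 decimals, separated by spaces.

ρ = √(x²+y²) = √(0.518² + 0.183²) = 0.54938
φ = atan2(y, x) mod 360° = atan2(0.183, 0.518) = 19.4574°
|p|² = ρ² + z² = 0.54938² + 1.076² = 1.45959
κ = 2ρ / |p|² = 2×0.54938 / 1.45959 = 0.75278
θ = 2·atan2(ρ, z) = 2·atan2(0.54938, 1.076) = 0.94414 rad
ℓ = θ/κ = 0.94414/0.75278 = 1.25420

0.7528 19.46 1.2542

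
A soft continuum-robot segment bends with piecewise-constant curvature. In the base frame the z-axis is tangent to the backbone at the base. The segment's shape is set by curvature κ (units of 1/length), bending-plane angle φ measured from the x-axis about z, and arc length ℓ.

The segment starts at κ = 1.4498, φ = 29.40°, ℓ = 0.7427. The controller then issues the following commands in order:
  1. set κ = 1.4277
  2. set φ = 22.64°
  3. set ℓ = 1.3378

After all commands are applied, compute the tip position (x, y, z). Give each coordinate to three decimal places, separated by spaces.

0.862 0.359 0.661

initial: κ=1.4498, φ=29.40°, ℓ=0.7427
cmd 1: set κ=1.4277 → (κ,φ,ℓ)=(1.4277,29.40°,0.7427) → tip=(0.3121,0.1759,0.6111)
cmd 2: set φ=22.64° → (κ,φ,ℓ)=(1.4277,22.64°,0.7427) → tip=(0.3306,0.1379,0.6111)
cmd 3: set ℓ=1.3378 → (κ,φ,ℓ)=(1.4277,22.64°,1.3378) → tip=(0.8615,0.3593,0.6605)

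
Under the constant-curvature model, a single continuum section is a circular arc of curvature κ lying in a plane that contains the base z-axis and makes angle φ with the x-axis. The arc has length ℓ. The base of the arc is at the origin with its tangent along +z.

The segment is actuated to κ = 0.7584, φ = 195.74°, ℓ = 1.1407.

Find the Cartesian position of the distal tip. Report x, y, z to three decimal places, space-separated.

θ = κ·ℓ = 0.7584 × 1.1407 = 0.86511 rad
ρ = (1 − cos θ)/κ = (1 − 0.64856)/0.7584 = 0.46340
z = sin θ / κ = 0.76116/0.7584 = 1.00365
x = ρ cos φ = 0.46340 × cos(195.74°) = -0.44602
y = ρ sin φ = 0.46340 × sin(195.74°) = -0.12571

-0.446 -0.126 1.004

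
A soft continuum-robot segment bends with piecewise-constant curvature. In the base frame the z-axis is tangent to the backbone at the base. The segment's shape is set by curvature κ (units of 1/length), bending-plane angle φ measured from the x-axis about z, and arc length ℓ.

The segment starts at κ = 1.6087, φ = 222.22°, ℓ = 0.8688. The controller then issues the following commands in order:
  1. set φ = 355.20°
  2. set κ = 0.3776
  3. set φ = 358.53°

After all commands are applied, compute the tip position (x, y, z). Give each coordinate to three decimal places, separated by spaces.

0.141 -0.004 0.853

initial: κ=1.6087, φ=222.22°, ℓ=0.8688
cmd 1: set φ=355.20° → (κ,φ,ℓ)=(1.6087,355.20°,0.8688) → tip=(0.5127,-0.0431,0.6123)
cmd 2: set κ=0.3776 → (κ,φ,ℓ)=(0.3776,355.20°,0.8688) → tip=(0.1407,-0.0118,0.8533)
cmd 3: set φ=358.53° → (κ,φ,ℓ)=(0.3776,358.53°,0.8688) → tip=(0.1412,-0.0036,0.8533)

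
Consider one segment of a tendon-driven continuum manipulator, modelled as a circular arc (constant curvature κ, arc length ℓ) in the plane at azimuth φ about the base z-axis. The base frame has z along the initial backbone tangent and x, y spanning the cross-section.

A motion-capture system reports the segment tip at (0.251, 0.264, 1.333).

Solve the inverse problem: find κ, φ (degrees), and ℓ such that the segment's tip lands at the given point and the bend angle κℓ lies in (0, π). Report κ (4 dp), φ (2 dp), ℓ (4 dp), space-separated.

ρ = √(x²+y²) = √(0.251² + 0.264²) = 0.36428
φ = atan2(y, x) mod 360° = atan2(0.264, 0.251) = 46.4460°
|p|² = ρ² + z² = 0.36428² + 1.333² = 1.90959
κ = 2ρ / |p|² = 2×0.36428 / 1.90959 = 0.38152
θ = 2·atan2(ρ, z) = 2·atan2(0.36428, 1.333) = 0.53352 rad
ℓ = θ/κ = 0.53352/0.38152 = 1.39840

0.3815 46.45 1.3984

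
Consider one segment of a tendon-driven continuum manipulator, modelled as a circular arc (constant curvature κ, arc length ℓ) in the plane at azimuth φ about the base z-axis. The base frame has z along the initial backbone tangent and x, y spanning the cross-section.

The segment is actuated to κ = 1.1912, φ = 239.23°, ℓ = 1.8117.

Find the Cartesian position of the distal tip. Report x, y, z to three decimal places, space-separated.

θ = κ·ℓ = 1.1912 × 1.8117 = 2.15810 rad
ρ = (1 − cos θ)/κ = (1 − -0.55412)/1.1912 = 1.30466
z = sin θ / κ = 0.83244/1.1912 = 0.69882
x = ρ cos φ = 1.30466 × cos(239.23°) = -0.66746
y = ρ sin φ = 1.30466 × sin(239.23°) = -1.12100

-0.667 -1.121 0.699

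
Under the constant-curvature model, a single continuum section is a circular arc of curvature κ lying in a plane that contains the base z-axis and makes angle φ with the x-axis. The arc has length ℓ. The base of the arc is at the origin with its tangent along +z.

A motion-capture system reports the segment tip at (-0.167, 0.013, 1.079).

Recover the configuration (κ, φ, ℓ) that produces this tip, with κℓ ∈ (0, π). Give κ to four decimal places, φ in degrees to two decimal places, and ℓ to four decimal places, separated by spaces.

ρ = √(x²+y²) = √(-0.167² + 0.013²) = 0.16751
φ = atan2(y, x) mod 360° = atan2(0.013, -0.167) = 175.5488°
|p|² = ρ² + z² = 0.16751² + 1.079² = 1.19230
κ = 2ρ / |p|² = 2×0.16751 / 1.19230 = 0.28098
θ = 2·atan2(ρ, z) = 2·atan2(0.16751, 1.079) = 0.30802 rad
ℓ = θ/κ = 0.30802/0.28098 = 1.09625

0.2810 175.55 1.0963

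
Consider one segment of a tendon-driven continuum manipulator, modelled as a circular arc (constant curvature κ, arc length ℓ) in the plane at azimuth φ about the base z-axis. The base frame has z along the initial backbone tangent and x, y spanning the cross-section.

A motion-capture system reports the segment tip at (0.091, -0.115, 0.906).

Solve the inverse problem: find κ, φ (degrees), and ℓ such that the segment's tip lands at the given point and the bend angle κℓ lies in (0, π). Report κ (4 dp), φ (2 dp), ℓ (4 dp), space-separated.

0.3482 308.35 0.9217

ρ = √(x²+y²) = √(0.091² + -0.115²) = 0.14665
φ = atan2(y, x) mod 360° = atan2(-0.115, 0.091) = 308.3547°
|p|² = ρ² + z² = 0.14665² + 0.906² = 0.84234
κ = 2ρ / |p|² = 2×0.14665 / 0.84234 = 0.34819
θ = 2·atan2(ρ, z) = 2·atan2(0.14665, 0.906) = 0.32095 rad
ℓ = θ/κ = 0.32095/0.34819 = 0.92174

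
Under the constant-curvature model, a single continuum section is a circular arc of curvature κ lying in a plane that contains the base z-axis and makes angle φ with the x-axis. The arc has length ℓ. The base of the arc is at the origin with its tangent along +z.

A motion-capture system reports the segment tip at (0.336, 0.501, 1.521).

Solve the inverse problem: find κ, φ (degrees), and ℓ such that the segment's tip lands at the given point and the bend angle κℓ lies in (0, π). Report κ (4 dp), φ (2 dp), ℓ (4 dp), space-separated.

ρ = √(x²+y²) = √(0.336² + 0.501²) = 0.60324
φ = atan2(y, x) mod 360° = atan2(0.501, 0.336) = 56.1519°
|p|² = ρ² + z² = 0.60324² + 1.521² = 2.67734
κ = 2ρ / |p|² = 2×0.60324 / 2.67734 = 0.45063
θ = 2·atan2(ρ, z) = 2·atan2(0.60324, 1.521) = 0.75516 rad
ℓ = θ/κ = 0.75516/0.45063 = 1.67579

0.4506 56.15 1.6758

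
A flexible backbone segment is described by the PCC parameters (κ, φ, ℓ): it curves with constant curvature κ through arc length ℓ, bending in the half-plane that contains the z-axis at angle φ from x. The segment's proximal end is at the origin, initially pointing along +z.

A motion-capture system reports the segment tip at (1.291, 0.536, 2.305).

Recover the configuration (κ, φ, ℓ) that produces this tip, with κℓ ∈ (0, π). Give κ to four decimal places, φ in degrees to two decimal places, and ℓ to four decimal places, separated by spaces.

0.3847 22.55 2.8340

ρ = √(x²+y²) = √(1.291² + 0.536²) = 1.39785
φ = atan2(y, x) mod 360° = atan2(0.536, 1.291) = 22.5473°
|p|² = ρ² + z² = 1.39785² + 2.305² = 7.26700
κ = 2ρ / |p|² = 2×1.39785 / 7.26700 = 0.38471
θ = 2·atan2(ρ, z) = 2·atan2(1.39785, 2.305) = 1.09028 rad
ℓ = θ/κ = 1.09028/0.38471 = 2.83404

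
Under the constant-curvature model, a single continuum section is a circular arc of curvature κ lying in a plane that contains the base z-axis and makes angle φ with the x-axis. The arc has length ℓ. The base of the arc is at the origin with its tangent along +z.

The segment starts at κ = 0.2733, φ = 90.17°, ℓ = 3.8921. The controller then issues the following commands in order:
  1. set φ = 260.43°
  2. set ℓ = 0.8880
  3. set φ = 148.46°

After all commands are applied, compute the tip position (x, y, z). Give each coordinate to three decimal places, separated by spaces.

initial: κ=0.2733, φ=90.17°, ℓ=3.8921
cmd 1: set φ=260.43° → (κ,φ,ℓ)=(0.2733,260.43°,3.8921) → tip=(-0.3129,-1.8559,3.1985)
cmd 2: set ℓ=0.8880 → (κ,φ,ℓ)=(0.2733,260.43°,0.8880) → tip=(-0.0178,-0.1057,0.8793)
cmd 3: set φ=148.46° → (κ,φ,ℓ)=(0.2733,148.46°,0.8880) → tip=(-0.0914,0.0561,0.8793)

-0.091 0.056 0.879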